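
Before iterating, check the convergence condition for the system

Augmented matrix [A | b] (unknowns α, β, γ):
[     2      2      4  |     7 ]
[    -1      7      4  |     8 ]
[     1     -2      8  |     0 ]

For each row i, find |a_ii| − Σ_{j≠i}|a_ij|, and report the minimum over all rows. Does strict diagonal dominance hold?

-4

row 1: |2| − (2+4) = -4
row 2: |7| − (1+4) = 2
row 3: |8| − (1+2) = 5
minimum over rows = -4 → not strictly diagonally dominant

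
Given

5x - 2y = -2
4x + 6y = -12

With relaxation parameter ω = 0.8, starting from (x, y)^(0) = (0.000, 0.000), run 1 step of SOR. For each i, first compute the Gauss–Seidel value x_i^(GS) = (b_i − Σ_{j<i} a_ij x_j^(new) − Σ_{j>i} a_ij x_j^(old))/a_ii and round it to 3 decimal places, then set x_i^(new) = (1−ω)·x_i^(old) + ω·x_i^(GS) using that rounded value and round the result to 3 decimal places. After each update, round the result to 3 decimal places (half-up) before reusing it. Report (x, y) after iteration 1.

Iteration 1:
  x: GS value = (-2 - (-2)·0.000) / (5) = -0.400;  x ← (1−ω)·0.000 + ω·-0.400 = -0.320
  y: GS value = (-12 - (4)·-0.320) / (6) = -1.787;  y ← (1−ω)·0.000 + ω·-1.787 = -1.430

(-0.320, -1.430)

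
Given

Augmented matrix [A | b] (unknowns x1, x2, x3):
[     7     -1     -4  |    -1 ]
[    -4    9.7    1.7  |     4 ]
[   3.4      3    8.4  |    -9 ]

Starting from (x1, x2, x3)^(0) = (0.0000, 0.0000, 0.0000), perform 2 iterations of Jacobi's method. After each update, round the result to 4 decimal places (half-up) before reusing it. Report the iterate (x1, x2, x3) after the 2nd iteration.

(-0.6962, 0.5412, -1.1609)

Iteration 1:
  x1 = (-1 - (-1)·0.0000 - (-4)·0.0000) / (7) = -0.1429
  x2 = (4 - (-4)·0.0000 - (1.7)·0.0000) / (9.7) = 0.4124
  x3 = (-9 - (3.4)·0.0000 - (3)·0.0000) / (8.4) = -1.0714
Iteration 2:
  x1 = (-1 - (-1)·0.4124 - (-4)·-1.0714) / (7) = -0.6962
  x2 = (4 - (-4)·-0.1429 - (1.7)·-1.0714) / (9.7) = 0.5412
  x3 = (-9 - (3.4)·-0.1429 - (3)·0.4124) / (8.4) = -1.1609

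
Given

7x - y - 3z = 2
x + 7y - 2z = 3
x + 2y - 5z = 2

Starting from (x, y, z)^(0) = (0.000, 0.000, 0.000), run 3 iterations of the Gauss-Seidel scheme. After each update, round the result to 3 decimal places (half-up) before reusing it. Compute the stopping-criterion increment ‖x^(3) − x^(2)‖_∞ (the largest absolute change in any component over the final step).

0.018

Iteration 1:
  x = (2 - (-1)·0.000 - (-3)·0.000) / (7) = 0.286
  y = (3 - (1)·0.286 - (-2)·0.000) / (7) = 0.388
  z = (2 - (1)·0.286 - (2)·0.388) / (-5) = -0.188
Iteration 2:
  x = (2 - (-1)·0.388 - (-3)·-0.188) / (7) = 0.261
  y = (3 - (1)·0.261 - (-2)·-0.188) / (7) = 0.338
  z = (2 - (1)·0.261 - (2)·0.338) / (-5) = -0.213
Iteration 3:
  x = (2 - (-1)·0.338 - (-3)·-0.213) / (7) = 0.243
  y = (3 - (1)·0.243 - (-2)·-0.213) / (7) = 0.333
  z = (2 - (1)·0.243 - (2)·0.333) / (-5) = -0.218
Change: (-0.018, -0.005, -0.005) → max |·| = 0.018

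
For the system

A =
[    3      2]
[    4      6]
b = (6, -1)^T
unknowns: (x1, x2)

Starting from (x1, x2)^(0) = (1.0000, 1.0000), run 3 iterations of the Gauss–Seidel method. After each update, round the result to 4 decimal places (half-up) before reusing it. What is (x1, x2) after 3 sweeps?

Iteration 1:
  x1 = (6 - (2)·1.0000) / (3) = 1.3333
  x2 = (-1 - (4)·1.3333) / (6) = -1.0555
Iteration 2:
  x1 = (6 - (2)·-1.0555) / (3) = 2.7037
  x2 = (-1 - (4)·2.7037) / (6) = -1.9691
Iteration 3:
  x1 = (6 - (2)·-1.9691) / (3) = 3.3127
  x2 = (-1 - (4)·3.3127) / (6) = -2.3751

(3.3127, -2.3751)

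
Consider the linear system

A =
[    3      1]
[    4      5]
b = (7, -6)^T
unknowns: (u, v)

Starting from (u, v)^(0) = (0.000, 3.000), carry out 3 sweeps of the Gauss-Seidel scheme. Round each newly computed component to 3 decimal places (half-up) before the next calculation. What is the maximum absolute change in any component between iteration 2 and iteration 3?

0.468

Iteration 1:
  u = (7 - (1)·3.000) / (3) = 1.333
  v = (-6 - (4)·1.333) / (5) = -2.266
Iteration 2:
  u = (7 - (1)·-2.266) / (3) = 3.089
  v = (-6 - (4)·3.089) / (5) = -3.671
Iteration 3:
  u = (7 - (1)·-3.671) / (3) = 3.557
  v = (-6 - (4)·3.557) / (5) = -4.046
Change: (0.468, -0.375) → max |·| = 0.468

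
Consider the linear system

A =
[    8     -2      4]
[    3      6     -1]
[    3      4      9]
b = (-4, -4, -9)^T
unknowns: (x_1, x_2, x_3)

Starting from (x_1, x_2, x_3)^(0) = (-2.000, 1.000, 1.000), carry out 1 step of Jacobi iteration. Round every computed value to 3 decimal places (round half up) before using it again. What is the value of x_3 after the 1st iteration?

-0.778

Iteration 1:
  x_1 = (-4 - (-2)·1.000 - (4)·1.000) / (8) = -0.750
  x_2 = (-4 - (3)·-2.000 - (-1)·1.000) / (6) = 0.500
  x_3 = (-9 - (3)·-2.000 - (4)·1.000) / (9) = -0.778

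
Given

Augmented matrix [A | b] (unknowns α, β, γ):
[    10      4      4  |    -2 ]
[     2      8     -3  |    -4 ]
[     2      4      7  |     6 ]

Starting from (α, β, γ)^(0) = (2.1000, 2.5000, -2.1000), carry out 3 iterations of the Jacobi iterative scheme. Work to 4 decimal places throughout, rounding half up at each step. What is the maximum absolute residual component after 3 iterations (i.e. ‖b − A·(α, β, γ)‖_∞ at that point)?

Iteration 1:
  α = (-2 - (4)·2.5000 - (4)·-2.1000) / (10) = -0.3600
  β = (-4 - (2)·2.1000 - (-3)·-2.1000) / (8) = -1.8125
  γ = (6 - (2)·2.1000 - (4)·2.5000) / (7) = -1.1714
Iteration 2:
  α = (-2 - (4)·-1.8125 - (4)·-1.1714) / (10) = 0.9936
  β = (-4 - (2)·-0.3600 - (-3)·-1.1714) / (8) = -0.8493
  γ = (6 - (2)·-0.3600 - (4)·-1.8125) / (7) = 1.9957
Iteration 3:
  α = (-2 - (4)·-0.8493 - (4)·1.9957) / (10) = -0.6586
  β = (-4 - (2)·0.9936 - (-3)·1.9957) / (8) = 0.0000
  γ = (6 - (2)·0.9936 - (4)·-0.8493) / (7) = 1.0586
Residual b − A·x = (0.3516, 0.4930, -0.0930); ∞-norm = 0.4930

0.4930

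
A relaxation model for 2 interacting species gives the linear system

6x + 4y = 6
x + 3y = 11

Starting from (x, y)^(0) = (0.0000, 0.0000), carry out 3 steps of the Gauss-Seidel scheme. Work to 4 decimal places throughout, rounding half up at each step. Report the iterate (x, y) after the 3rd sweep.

Iteration 1:
  x = (6 - (4)·0.0000) / (6) = 1.0000
  y = (11 - (1)·1.0000) / (3) = 3.3333
Iteration 2:
  x = (6 - (4)·3.3333) / (6) = -1.2222
  y = (11 - (1)·-1.2222) / (3) = 4.0741
Iteration 3:
  x = (6 - (4)·4.0741) / (6) = -1.7161
  y = (11 - (1)·-1.7161) / (3) = 4.2387

(-1.7161, 4.2387)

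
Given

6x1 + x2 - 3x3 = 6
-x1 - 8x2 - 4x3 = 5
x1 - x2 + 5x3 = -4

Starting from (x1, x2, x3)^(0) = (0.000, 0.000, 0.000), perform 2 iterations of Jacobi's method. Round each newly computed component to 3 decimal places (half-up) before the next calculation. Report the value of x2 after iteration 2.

Iteration 1:
  x1 = (6 - (1)·0.000 - (-3)·0.000) / (6) = 1.000
  x2 = (5 - (-1)·0.000 - (-4)·0.000) / (-8) = -0.625
  x3 = (-4 - (1)·0.000 - (-1)·0.000) / (5) = -0.800
Iteration 2:
  x1 = (6 - (1)·-0.625 - (-3)·-0.800) / (6) = 0.704
  x2 = (5 - (-1)·1.000 - (-4)·-0.800) / (-8) = -0.350
  x3 = (-4 - (1)·1.000 - (-1)·-0.625) / (5) = -1.125

-0.350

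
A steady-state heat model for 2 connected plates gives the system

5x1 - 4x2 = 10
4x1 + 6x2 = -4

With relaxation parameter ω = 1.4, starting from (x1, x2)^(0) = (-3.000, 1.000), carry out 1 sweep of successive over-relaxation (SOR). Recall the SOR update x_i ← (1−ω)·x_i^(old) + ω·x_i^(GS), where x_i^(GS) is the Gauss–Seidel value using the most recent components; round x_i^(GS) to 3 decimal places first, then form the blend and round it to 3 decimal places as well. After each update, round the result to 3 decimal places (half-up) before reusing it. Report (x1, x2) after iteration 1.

(5.120, -6.112)

Iteration 1:
  x1: GS value = (10 - (-4)·1.000) / (5) = 2.800;  x1 ← (1−ω)·-3.000 + ω·2.800 = 5.120
  x2: GS value = (-4 - (4)·5.120) / (6) = -4.080;  x2 ← (1−ω)·1.000 + ω·-4.080 = -6.112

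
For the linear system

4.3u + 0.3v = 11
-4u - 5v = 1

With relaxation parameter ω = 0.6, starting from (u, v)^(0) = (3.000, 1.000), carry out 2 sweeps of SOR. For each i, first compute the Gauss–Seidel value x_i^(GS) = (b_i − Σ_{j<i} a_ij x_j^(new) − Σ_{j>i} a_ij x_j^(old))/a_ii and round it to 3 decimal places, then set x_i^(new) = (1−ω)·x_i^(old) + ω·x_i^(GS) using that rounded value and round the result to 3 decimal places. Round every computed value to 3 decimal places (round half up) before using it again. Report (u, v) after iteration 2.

(2.655, -1.799)

Iteration 1:
  u: GS value = (11 - (0.3)·1.000) / (4.3) = 2.488;  u ← (1−ω)·3.000 + ω·2.488 = 2.693
  v: GS value = (1 - (-4)·2.693) / (-5) = -2.354;  v ← (1−ω)·1.000 + ω·-2.354 = -1.012
Iteration 2:
  u: GS value = (11 - (0.3)·-1.012) / (4.3) = 2.629;  u ← (1−ω)·2.693 + ω·2.629 = 2.655
  v: GS value = (1 - (-4)·2.655) / (-5) = -2.324;  v ← (1−ω)·-1.012 + ω·-2.324 = -1.799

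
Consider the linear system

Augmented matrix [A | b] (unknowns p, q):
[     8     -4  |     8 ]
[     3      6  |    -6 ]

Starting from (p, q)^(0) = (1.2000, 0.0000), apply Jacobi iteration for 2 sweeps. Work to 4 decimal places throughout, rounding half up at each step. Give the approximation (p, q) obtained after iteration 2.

Iteration 1:
  p = (8 - (-4)·0.0000) / (8) = 1.0000
  q = (-6 - (3)·1.2000) / (6) = -1.6000
Iteration 2:
  p = (8 - (-4)·-1.6000) / (8) = 0.2000
  q = (-6 - (3)·1.0000) / (6) = -1.5000

(0.2000, -1.5000)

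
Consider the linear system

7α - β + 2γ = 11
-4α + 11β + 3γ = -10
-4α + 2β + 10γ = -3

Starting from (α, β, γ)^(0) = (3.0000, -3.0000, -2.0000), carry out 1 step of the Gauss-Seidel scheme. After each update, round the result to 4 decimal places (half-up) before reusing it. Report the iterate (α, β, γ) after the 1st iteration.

Iteration 1:
  α = (11 - (-1)·-3.0000 - (2)·-2.0000) / (7) = 1.7143
  β = (-10 - (-4)·1.7143 - (3)·-2.0000) / (11) = 0.2597
  γ = (-3 - (-4)·1.7143 - (2)·0.2597) / (10) = 0.3338

(1.7143, 0.2597, 0.3338)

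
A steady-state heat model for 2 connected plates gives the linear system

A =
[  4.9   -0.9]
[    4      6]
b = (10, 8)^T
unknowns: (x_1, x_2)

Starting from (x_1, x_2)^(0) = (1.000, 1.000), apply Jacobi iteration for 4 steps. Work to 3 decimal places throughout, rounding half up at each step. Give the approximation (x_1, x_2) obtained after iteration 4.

Iteration 1:
  x_1 = (10 - (-0.9)·1.000) / (4.9) = 2.224
  x_2 = (8 - (4)·1.000) / (6) = 0.667
Iteration 2:
  x_1 = (10 - (-0.9)·0.667) / (4.9) = 2.163
  x_2 = (8 - (4)·2.224) / (6) = -0.149
Iteration 3:
  x_1 = (10 - (-0.9)·-0.149) / (4.9) = 2.013
  x_2 = (8 - (4)·2.163) / (6) = -0.109
Iteration 4:
  x_1 = (10 - (-0.9)·-0.109) / (4.9) = 2.021
  x_2 = (8 - (4)·2.013) / (6) = -0.009

(2.021, -0.009)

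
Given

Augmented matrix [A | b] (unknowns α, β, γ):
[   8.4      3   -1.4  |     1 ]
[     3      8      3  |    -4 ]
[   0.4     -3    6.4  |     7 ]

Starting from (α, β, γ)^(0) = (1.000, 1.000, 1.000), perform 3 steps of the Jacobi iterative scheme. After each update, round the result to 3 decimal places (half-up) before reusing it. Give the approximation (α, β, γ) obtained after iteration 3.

(0.574, -0.998, 0.557)

Iteration 1:
  α = (1 - (3)·1.000 - (-1.4)·1.000) / (8.4) = -0.071
  β = (-4 - (3)·1.000 - (3)·1.000) / (8) = -1.250
  γ = (7 - (0.4)·1.000 - (-3)·1.000) / (6.4) = 1.500
Iteration 2:
  α = (1 - (3)·-1.250 - (-1.4)·1.500) / (8.4) = 0.815
  β = (-4 - (3)·-0.071 - (3)·1.500) / (8) = -1.036
  γ = (7 - (0.4)·-0.071 - (-3)·-1.250) / (6.4) = 0.512
Iteration 3:
  α = (1 - (3)·-1.036 - (-1.4)·0.512) / (8.4) = 0.574
  β = (-4 - (3)·0.815 - (3)·0.512) / (8) = -0.998
  γ = (7 - (0.4)·0.815 - (-3)·-1.036) / (6.4) = 0.557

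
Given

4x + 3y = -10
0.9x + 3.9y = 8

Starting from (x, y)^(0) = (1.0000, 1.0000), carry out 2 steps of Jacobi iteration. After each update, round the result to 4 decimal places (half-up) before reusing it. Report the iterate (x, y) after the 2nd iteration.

(-3.8654, 2.8013)

Iteration 1:
  x = (-10 - (3)·1.0000) / (4) = -3.2500
  y = (8 - (0.9)·1.0000) / (3.9) = 1.8205
Iteration 2:
  x = (-10 - (3)·1.8205) / (4) = -3.8654
  y = (8 - (0.9)·-3.2500) / (3.9) = 2.8013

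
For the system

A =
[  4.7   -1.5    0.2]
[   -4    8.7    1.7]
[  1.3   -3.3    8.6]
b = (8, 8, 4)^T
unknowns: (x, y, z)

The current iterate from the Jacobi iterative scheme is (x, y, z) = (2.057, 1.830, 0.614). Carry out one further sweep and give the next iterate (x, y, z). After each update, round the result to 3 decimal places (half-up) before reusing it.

One sweep:
  x = (8 - (-1.5)·1.830 - (0.2)·0.614) / (4.7) = 2.260
  y = (8 - (-4)·2.057 - (1.7)·0.614) / (8.7) = 1.745
  z = (4 - (1.3)·2.057 - (-3.3)·1.830) / (8.6) = 0.856

(2.260, 1.745, 0.856)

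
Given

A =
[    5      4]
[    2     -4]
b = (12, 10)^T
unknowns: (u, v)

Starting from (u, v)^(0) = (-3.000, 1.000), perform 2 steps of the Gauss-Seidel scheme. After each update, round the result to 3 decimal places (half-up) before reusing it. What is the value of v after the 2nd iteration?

Iteration 1:
  u = (12 - (4)·1.000) / (5) = 1.600
  v = (10 - (2)·1.600) / (-4) = -1.700
Iteration 2:
  u = (12 - (4)·-1.700) / (5) = 3.760
  v = (10 - (2)·3.760) / (-4) = -0.620

-0.620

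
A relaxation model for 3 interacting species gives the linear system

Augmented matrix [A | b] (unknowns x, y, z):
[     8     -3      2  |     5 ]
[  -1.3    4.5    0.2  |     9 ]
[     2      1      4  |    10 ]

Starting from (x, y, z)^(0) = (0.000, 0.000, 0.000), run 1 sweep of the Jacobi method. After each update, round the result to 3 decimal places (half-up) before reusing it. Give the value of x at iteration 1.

0.625

Iteration 1:
  x = (5 - (-3)·0.000 - (2)·0.000) / (8) = 0.625
  y = (9 - (-1.3)·0.000 - (0.2)·0.000) / (4.5) = 2.000
  z = (10 - (2)·0.000 - (1)·0.000) / (4) = 2.500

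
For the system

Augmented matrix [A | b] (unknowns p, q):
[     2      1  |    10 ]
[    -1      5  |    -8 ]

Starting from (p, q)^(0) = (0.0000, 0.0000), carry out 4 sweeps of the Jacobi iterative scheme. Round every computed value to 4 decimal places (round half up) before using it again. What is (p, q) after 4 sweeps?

Iteration 1:
  p = (10 - (1)·0.0000) / (2) = 5.0000
  q = (-8 - (-1)·0.0000) / (5) = -1.6000
Iteration 2:
  p = (10 - (1)·-1.6000) / (2) = 5.8000
  q = (-8 - (-1)·5.0000) / (5) = -0.6000
Iteration 3:
  p = (10 - (1)·-0.6000) / (2) = 5.3000
  q = (-8 - (-1)·5.8000) / (5) = -0.4400
Iteration 4:
  p = (10 - (1)·-0.4400) / (2) = 5.2200
  q = (-8 - (-1)·5.3000) / (5) = -0.5400

(5.2200, -0.5400)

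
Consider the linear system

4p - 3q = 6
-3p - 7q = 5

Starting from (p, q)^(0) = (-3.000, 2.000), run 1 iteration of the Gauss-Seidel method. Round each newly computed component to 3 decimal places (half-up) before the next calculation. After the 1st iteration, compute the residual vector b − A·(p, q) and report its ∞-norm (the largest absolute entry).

12.000

Iteration 1:
  p = (6 - (-3)·2.000) / (4) = 3.000
  q = (5 - (-3)·3.000) / (-7) = -2.000
Residual b − A·x = (-12.000, 0.000); ∞-norm = 12.000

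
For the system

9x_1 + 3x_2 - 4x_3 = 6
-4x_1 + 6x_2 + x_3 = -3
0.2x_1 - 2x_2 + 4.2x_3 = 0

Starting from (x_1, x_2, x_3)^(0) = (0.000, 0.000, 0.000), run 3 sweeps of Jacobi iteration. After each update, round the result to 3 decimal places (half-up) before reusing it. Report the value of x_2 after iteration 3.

0.100

Iteration 1:
  x_1 = (6 - (3)·0.000 - (-4)·0.000) / (9) = 0.667
  x_2 = (-3 - (-4)·0.000 - (1)·0.000) / (6) = -0.500
  x_3 = (0 - (0.2)·0.000 - (-2)·0.000) / (4.2) = 0.000
Iteration 2:
  x_1 = (6 - (3)·-0.500 - (-4)·0.000) / (9) = 0.833
  x_2 = (-3 - (-4)·0.667 - (1)·0.000) / (6) = -0.055
  x_3 = (0 - (0.2)·0.667 - (-2)·-0.500) / (4.2) = -0.270
Iteration 3:
  x_1 = (6 - (3)·-0.055 - (-4)·-0.270) / (9) = 0.565
  x_2 = (-3 - (-4)·0.833 - (1)·-0.270) / (6) = 0.100
  x_3 = (0 - (0.2)·0.833 - (-2)·-0.055) / (4.2) = -0.066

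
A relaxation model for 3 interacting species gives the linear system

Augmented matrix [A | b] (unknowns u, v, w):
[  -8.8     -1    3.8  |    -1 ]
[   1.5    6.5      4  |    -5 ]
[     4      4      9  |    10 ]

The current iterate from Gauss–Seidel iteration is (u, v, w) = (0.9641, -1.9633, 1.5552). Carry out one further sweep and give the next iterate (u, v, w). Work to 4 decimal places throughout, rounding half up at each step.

(1.0083, -1.9590, 1.5336)

One sweep:
  u = (-1 - (-1)·-1.9633 - (3.8)·1.5552) / (-8.8) = 1.0083
  v = (-5 - (1.5)·1.0083 - (4)·1.5552) / (6.5) = -1.9590
  w = (10 - (4)·1.0083 - (4)·-1.9590) / (9) = 1.5336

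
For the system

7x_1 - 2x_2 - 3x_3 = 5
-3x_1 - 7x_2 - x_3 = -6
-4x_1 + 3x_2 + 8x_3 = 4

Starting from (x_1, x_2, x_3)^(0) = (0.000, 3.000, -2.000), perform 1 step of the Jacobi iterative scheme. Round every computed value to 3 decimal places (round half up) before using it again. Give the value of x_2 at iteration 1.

Iteration 1:
  x_1 = (5 - (-2)·3.000 - (-3)·-2.000) / (7) = 0.714
  x_2 = (-6 - (-3)·0.000 - (-1)·-2.000) / (-7) = 1.143
  x_3 = (4 - (-4)·0.000 - (3)·3.000) / (8) = -0.625

1.143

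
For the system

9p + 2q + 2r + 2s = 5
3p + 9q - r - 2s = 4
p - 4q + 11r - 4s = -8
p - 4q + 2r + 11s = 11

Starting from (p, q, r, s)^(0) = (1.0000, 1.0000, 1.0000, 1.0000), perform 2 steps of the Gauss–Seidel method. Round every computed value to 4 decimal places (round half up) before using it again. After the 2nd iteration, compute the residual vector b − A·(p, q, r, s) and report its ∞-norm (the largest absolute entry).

Iteration 1:
  p = (5 - (2)·1.0000 - (2)·1.0000 - (2)·1.0000) / (9) = -0.1111
  q = (4 - (3)·-0.1111 - (-1)·1.0000 - (-2)·1.0000) / (9) = 0.8148
  r = (-8 - (1)·-0.1111 - (-4)·0.8148 - (-4)·1.0000) / (11) = -0.0572
  s = (11 - (1)·-0.1111 - (-4)·0.8148 - (2)·-0.0572) / (11) = 1.3168
Iteration 2:
  p = (5 - (2)·0.8148 - (2)·-0.0572 - (2)·1.3168) / (9) = 0.0946
  q = (4 - (3)·0.0946 - (-1)·-0.0572 - (-2)·1.3168) / (9) = 0.6992
  r = (-8 - (1)·0.0946 - (-4)·0.6992 - (-4)·1.3168) / (11) = -0.0028
  s = (11 - (1)·0.0946 - (-4)·0.6992 - (2)·-0.0028) / (11) = 1.2462
Residual b − A·x = (0.2634, -0.0870, -0.2822, -0.0004); ∞-norm = 0.2822

0.2822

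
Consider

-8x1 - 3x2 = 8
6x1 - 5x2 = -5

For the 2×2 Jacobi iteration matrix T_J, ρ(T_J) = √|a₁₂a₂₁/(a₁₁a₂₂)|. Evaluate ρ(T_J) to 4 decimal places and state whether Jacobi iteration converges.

0.6708

a₁₂a₂₁/(a₁₁a₂₂) = (-3)·(6) / ((-8)·(-5)) = -0.450000
ρ = √|-0.450000| = √0.450000 = 0.6708
ρ < 1, so Jacobi converges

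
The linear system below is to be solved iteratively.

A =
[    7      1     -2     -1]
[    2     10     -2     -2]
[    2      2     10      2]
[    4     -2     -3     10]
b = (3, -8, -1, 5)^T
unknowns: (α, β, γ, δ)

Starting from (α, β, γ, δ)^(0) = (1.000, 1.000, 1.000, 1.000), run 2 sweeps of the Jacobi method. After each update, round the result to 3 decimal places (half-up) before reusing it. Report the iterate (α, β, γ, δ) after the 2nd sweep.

Iteration 1:
  α = (3 - (1)·1.000 - (-2)·1.000 - (-1)·1.000) / (7) = 0.714
  β = (-8 - (2)·1.000 - (-2)·1.000 - (-2)·1.000) / (10) = -0.600
  γ = (-1 - (2)·1.000 - (2)·1.000 - (2)·1.000) / (10) = -0.700
  δ = (5 - (4)·1.000 - (-2)·1.000 - (-3)·1.000) / (10) = 0.600
Iteration 2:
  α = (3 - (1)·-0.600 - (-2)·-0.700 - (-1)·0.600) / (7) = 0.400
  β = (-8 - (2)·0.714 - (-2)·-0.700 - (-2)·0.600) / (10) = -0.963
  γ = (-1 - (2)·0.714 - (2)·-0.600 - (2)·0.600) / (10) = -0.243
  δ = (5 - (4)·0.714 - (-2)·-0.600 - (-3)·-0.700) / (10) = -0.116

(0.400, -0.963, -0.243, -0.116)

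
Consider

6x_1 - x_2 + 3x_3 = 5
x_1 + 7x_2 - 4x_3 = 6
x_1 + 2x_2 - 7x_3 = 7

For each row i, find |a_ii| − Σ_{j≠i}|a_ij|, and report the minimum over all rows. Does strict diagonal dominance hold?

2

row 1: |6| − (1+3) = 2
row 2: |7| − (1+4) = 2
row 3: |-7| − (1+2) = 4
minimum over rows = 2 → strictly diagonally dominant (convergence guaranteed)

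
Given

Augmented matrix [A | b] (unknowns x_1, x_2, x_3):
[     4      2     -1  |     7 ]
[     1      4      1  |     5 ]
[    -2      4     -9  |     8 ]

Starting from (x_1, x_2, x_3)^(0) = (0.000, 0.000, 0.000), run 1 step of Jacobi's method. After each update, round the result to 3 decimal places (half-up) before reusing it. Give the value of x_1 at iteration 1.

Iteration 1:
  x_1 = (7 - (2)·0.000 - (-1)·0.000) / (4) = 1.750
  x_2 = (5 - (1)·0.000 - (1)·0.000) / (4) = 1.250
  x_3 = (8 - (-2)·0.000 - (4)·0.000) / (-9) = -0.889

1.750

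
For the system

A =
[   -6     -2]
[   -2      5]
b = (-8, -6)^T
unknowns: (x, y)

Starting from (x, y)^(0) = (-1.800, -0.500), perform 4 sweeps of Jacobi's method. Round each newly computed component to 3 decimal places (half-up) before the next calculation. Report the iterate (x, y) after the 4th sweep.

(1.470, -0.587)

Iteration 1:
  x = (-8 - (-2)·-0.500) / (-6) = 1.500
  y = (-6 - (-2)·-1.800) / (5) = -1.920
Iteration 2:
  x = (-8 - (-2)·-1.920) / (-6) = 1.973
  y = (-6 - (-2)·1.500) / (5) = -0.600
Iteration 3:
  x = (-8 - (-2)·-0.600) / (-6) = 1.533
  y = (-6 - (-2)·1.973) / (5) = -0.411
Iteration 4:
  x = (-8 - (-2)·-0.411) / (-6) = 1.470
  y = (-6 - (-2)·1.533) / (5) = -0.587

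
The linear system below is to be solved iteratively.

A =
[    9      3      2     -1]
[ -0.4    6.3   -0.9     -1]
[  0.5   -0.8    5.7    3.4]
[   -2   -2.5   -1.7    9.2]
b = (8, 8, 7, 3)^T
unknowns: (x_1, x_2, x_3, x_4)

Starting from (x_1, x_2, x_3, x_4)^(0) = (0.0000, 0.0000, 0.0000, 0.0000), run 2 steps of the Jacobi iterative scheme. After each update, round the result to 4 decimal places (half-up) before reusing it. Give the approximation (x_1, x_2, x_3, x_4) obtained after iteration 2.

(0.2289, 1.5535, 1.1338, 1.0913)

Iteration 1:
  x_1 = (8 - (3)·0.0000 - (2)·0.0000 - (-1)·0.0000) / (9) = 0.8889
  x_2 = (8 - (-0.4)·0.0000 - (-0.9)·0.0000 - (-1)·0.0000) / (6.3) = 1.2698
  x_3 = (7 - (0.5)·0.0000 - (-0.8)·0.0000 - (3.4)·0.0000) / (5.7) = 1.2281
  x_4 = (3 - (-2)·0.0000 - (-2.5)·0.0000 - (-1.7)·0.0000) / (9.2) = 0.3261
Iteration 2:
  x_1 = (8 - (3)·1.2698 - (2)·1.2281 - (-1)·0.3261) / (9) = 0.2289
  x_2 = (8 - (-0.4)·0.8889 - (-0.9)·1.2281 - (-1)·0.3261) / (6.3) = 1.5535
  x_3 = (7 - (0.5)·0.8889 - (-0.8)·1.2698 - (3.4)·0.3261) / (5.7) = 1.1338
  x_4 = (3 - (-2)·0.8889 - (-2.5)·1.2698 - (-1.7)·1.2281) / (9.2) = 1.0913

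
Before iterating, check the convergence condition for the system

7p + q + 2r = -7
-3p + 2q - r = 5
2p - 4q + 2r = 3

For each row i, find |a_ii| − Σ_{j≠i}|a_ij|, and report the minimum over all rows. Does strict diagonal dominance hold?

-4

row 1: |7| − (1+2) = 4
row 2: |2| − (3+1) = -2
row 3: |2| − (2+4) = -4
minimum over rows = -4 → not strictly diagonally dominant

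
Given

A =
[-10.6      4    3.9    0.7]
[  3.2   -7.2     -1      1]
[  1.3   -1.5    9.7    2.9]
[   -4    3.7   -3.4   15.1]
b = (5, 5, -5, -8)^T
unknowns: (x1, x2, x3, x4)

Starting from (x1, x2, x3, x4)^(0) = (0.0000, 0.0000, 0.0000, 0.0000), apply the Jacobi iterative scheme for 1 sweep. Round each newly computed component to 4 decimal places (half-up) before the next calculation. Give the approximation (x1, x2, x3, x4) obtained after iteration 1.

(-0.4717, -0.6944, -0.5155, -0.5298)

Iteration 1:
  x1 = (5 - (4)·0.0000 - (3.9)·0.0000 - (0.7)·0.0000) / (-10.6) = -0.4717
  x2 = (5 - (3.2)·0.0000 - (-1)·0.0000 - (1)·0.0000) / (-7.2) = -0.6944
  x3 = (-5 - (1.3)·0.0000 - (-1.5)·0.0000 - (2.9)·0.0000) / (9.7) = -0.5155
  x4 = (-8 - (-4)·0.0000 - (3.7)·0.0000 - (-3.4)·0.0000) / (15.1) = -0.5298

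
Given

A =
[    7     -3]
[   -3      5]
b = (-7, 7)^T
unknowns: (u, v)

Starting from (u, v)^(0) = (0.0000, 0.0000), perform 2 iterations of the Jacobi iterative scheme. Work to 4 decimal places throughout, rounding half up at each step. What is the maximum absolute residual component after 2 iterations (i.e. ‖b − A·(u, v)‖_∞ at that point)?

Iteration 1:
  u = (-7 - (-3)·0.0000) / (7) = -1.0000
  v = (7 - (-3)·0.0000) / (5) = 1.4000
Iteration 2:
  u = (-7 - (-3)·1.4000) / (7) = -0.4000
  v = (7 - (-3)·-1.0000) / (5) = 0.8000
Residual b − A·x = (-1.8000, 1.8000); ∞-norm = 1.8000

1.8000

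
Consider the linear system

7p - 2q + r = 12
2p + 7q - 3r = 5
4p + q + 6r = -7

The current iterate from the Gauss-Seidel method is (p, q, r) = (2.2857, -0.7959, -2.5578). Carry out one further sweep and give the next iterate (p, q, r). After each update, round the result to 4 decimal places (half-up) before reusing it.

One sweep:
  p = (12 - (-2)·-0.7959 - (1)·-2.5578) / (7) = 1.8523
  q = (5 - (2)·1.8523 - (-3)·-2.5578) / (7) = -0.9111
  r = (-7 - (4)·1.8523 - (1)·-0.9111) / (6) = -2.2497

(1.8523, -0.9111, -2.2497)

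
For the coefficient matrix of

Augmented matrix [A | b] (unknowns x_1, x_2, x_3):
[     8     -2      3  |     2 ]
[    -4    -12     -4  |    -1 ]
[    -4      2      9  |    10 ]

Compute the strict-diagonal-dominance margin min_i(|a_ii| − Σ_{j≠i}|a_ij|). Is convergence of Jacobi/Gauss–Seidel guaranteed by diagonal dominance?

3

row 1: |8| − (2+3) = 3
row 2: |-12| − (4+4) = 4
row 3: |9| − (4+2) = 3
minimum over rows = 3 → strictly diagonally dominant (convergence guaranteed)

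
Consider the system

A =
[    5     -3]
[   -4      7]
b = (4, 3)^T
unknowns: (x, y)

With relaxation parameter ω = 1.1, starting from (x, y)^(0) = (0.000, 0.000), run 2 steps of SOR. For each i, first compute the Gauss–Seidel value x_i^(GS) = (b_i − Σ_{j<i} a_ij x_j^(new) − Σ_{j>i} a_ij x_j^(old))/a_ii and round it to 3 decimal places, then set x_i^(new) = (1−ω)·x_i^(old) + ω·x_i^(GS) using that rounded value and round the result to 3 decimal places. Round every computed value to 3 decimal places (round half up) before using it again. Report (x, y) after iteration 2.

(1.467, 1.291)

Iteration 1:
  x: GS value = (4 - (-3)·0.000) / (5) = 0.800;  x ← (1−ω)·0.000 + ω·0.800 = 0.880
  y: GS value = (3 - (-4)·0.880) / (7) = 0.931;  y ← (1−ω)·0.000 + ω·0.931 = 1.024
Iteration 2:
  x: GS value = (4 - (-3)·1.024) / (5) = 1.414;  x ← (1−ω)·0.880 + ω·1.414 = 1.467
  y: GS value = (3 - (-4)·1.467) / (7) = 1.267;  y ← (1−ω)·1.024 + ω·1.267 = 1.291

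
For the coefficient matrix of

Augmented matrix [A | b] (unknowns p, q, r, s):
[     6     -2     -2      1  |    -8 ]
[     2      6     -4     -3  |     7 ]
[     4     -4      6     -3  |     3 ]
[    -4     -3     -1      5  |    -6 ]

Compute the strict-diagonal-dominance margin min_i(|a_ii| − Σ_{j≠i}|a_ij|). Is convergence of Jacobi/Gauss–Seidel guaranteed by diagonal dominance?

row 1: |6| − (2+2+1) = 1
row 2: |6| − (2+4+3) = -3
row 3: |6| − (4+4+3) = -5
row 4: |5| − (4+3+1) = -3
minimum over rows = -5 → not strictly diagonally dominant

-5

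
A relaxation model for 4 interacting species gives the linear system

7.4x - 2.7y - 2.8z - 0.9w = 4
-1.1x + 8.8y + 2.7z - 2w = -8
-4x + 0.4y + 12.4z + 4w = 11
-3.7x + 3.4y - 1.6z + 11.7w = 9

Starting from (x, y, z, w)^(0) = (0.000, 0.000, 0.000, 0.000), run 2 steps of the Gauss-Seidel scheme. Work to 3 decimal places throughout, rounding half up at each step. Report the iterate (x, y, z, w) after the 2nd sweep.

Iteration 1:
  x = (4 - (-2.7)·0.000 - (-2.8)·0.000 - (-0.9)·0.000) / (7.4) = 0.541
  y = (-8 - (-1.1)·0.541 - (2.7)·0.000 - (-2)·0.000) / (8.8) = -0.841
  z = (11 - (-4)·0.541 - (0.4)·-0.841 - (4)·0.000) / (12.4) = 1.089
  w = (9 - (-3.7)·0.541 - (3.4)·-0.841 - (-1.6)·1.089) / (11.7) = 1.334
Iteration 2:
  x = (4 - (-2.7)·-0.841 - (-2.8)·1.089 - (-0.9)·1.334) / (7.4) = 0.808
  y = (-8 - (-1.1)·0.808 - (2.7)·1.089 - (-2)·1.334) / (8.8) = -0.839
  z = (11 - (-4)·0.808 - (0.4)·-0.839 - (4)·1.334) / (12.4) = 0.744
  w = (9 - (-3.7)·0.808 - (3.4)·-0.839 - (-1.6)·0.744) / (11.7) = 1.370

(0.808, -0.839, 0.744, 1.370)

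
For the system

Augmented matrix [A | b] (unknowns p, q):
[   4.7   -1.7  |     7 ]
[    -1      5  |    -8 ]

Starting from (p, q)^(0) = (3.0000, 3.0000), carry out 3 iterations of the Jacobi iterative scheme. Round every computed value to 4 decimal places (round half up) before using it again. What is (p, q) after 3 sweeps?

(1.0969, -1.3745)

Iteration 1:
  p = (7 - (-1.7)·3.0000) / (4.7) = 2.5745
  q = (-8 - (-1)·3.0000) / (5) = -1.0000
Iteration 2:
  p = (7 - (-1.7)·-1.0000) / (4.7) = 1.1277
  q = (-8 - (-1)·2.5745) / (5) = -1.0851
Iteration 3:
  p = (7 - (-1.7)·-1.0851) / (4.7) = 1.0969
  q = (-8 - (-1)·1.1277) / (5) = -1.3745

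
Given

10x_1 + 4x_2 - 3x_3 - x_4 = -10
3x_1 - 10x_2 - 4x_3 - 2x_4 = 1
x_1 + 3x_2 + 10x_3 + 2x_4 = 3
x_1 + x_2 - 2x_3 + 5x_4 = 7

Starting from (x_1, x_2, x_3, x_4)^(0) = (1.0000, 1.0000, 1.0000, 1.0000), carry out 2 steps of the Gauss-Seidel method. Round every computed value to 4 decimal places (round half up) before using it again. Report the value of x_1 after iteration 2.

Iteration 1:
  x_1 = (-10 - (4)·1.0000 - (-3)·1.0000 - (-1)·1.0000) / (10) = -1.0000
  x_2 = (1 - (3)·-1.0000 - (-4)·1.0000 - (-2)·1.0000) / (-10) = -1.0000
  x_3 = (3 - (1)·-1.0000 - (3)·-1.0000 - (2)·1.0000) / (10) = 0.5000
  x_4 = (7 - (1)·-1.0000 - (1)·-1.0000 - (-2)·0.5000) / (5) = 2.0000
Iteration 2:
  x_1 = (-10 - (4)·-1.0000 - (-3)·0.5000 - (-1)·2.0000) / (10) = -0.2500
  x_2 = (1 - (3)·-0.2500 - (-4)·0.5000 - (-2)·2.0000) / (-10) = -0.7750
  x_3 = (3 - (1)·-0.2500 - (3)·-0.7750 - (2)·2.0000) / (10) = 0.1575
  x_4 = (7 - (1)·-0.2500 - (1)·-0.7750 - (-2)·0.1575) / (5) = 1.6680

-0.2500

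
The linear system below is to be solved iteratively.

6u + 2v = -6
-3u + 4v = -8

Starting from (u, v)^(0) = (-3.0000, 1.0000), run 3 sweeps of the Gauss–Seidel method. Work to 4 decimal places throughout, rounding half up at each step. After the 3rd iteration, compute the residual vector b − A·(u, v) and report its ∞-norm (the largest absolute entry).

Iteration 1:
  u = (-6 - (2)·1.0000) / (6) = -1.3333
  v = (-8 - (-3)·-1.3333) / (4) = -3.0000
Iteration 2:
  u = (-6 - (2)·-3.0000) / (6) = 0.0000
  v = (-8 - (-3)·0.0000) / (4) = -2.0000
Iteration 3:
  u = (-6 - (2)·-2.0000) / (6) = -0.3333
  v = (-8 - (-3)·-0.3333) / (4) = -2.2500
Residual b − A·x = (0.4998, 0.0001); ∞-norm = 0.4998

0.4998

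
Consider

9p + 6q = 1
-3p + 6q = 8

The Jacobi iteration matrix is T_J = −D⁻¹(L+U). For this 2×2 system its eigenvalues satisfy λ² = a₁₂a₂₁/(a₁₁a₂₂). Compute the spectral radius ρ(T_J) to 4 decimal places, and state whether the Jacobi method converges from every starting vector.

0.5774

a₁₂a₂₁/(a₁₁a₂₂) = (6)·(-3) / ((9)·(6)) = -0.333333
ρ = √|-0.333333| = √0.333333 = 0.5774
ρ < 1, so Jacobi converges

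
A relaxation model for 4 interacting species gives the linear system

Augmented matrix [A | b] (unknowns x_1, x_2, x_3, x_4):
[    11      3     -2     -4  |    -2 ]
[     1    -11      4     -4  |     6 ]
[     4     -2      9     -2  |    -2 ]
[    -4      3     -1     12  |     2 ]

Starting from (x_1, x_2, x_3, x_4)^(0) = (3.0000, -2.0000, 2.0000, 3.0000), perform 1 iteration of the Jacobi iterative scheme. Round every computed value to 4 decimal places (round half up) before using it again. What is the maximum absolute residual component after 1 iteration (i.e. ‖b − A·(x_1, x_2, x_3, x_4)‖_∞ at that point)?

Iteration 1:
  x_1 = (-2 - (3)·-2.0000 - (-2)·2.0000 - (-4)·3.0000) / (11) = 1.8182
  x_2 = (6 - (1)·3.0000 - (4)·2.0000 - (-4)·3.0000) / (-11) = -0.6364
  x_3 = (-2 - (4)·3.0000 - (-2)·-2.0000 - (-2)·3.0000) / (9) = -1.3333
  x_4 = (2 - (-4)·3.0000 - (3)·-2.0000 - (-1)·2.0000) / (12) = 1.8333
Residual b − A·x = (-15.4244, 9.8478, 5.1207, -12.1509); ∞-norm = 15.4244

15.4244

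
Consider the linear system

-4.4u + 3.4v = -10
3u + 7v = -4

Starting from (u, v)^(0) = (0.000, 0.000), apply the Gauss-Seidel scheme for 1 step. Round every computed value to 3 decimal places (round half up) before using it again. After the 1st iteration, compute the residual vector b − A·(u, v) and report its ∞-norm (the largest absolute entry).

5.258

Iteration 1:
  u = (-10 - (3.4)·0.000) / (-4.4) = 2.273
  v = (-4 - (3)·2.273) / (7) = -1.546
Residual b − A·x = (5.258, 0.003); ∞-norm = 5.258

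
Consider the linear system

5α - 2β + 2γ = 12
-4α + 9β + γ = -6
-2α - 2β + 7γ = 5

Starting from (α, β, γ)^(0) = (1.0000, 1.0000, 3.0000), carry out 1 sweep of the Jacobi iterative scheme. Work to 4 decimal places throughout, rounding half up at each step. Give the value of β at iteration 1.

-0.5556

Iteration 1:
  α = (12 - (-2)·1.0000 - (2)·3.0000) / (5) = 1.6000
  β = (-6 - (-4)·1.0000 - (1)·3.0000) / (9) = -0.5556
  γ = (5 - (-2)·1.0000 - (-2)·1.0000) / (7) = 1.2857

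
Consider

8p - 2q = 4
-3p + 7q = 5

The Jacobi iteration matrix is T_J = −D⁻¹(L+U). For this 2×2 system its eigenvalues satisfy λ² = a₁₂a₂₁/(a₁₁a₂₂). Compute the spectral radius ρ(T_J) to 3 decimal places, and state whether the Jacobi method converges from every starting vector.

a₁₂a₂₁/(a₁₁a₂₂) = (-2)·(-3) / ((8)·(7)) = 0.107143
ρ = √|0.107143| = √0.107143 = 0.327
ρ < 1, so Jacobi converges

0.327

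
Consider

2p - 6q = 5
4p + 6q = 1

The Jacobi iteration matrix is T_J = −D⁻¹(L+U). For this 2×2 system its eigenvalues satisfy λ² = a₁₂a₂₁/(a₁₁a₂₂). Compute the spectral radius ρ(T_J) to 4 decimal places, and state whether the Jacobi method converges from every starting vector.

1.4142

a₁₂a₂₁/(a₁₁a₂₂) = (-6)·(4) / ((2)·(6)) = -2.000000
ρ = √|-2.000000| = √2.000000 = 1.4142
ρ > 1, so Jacobi diverges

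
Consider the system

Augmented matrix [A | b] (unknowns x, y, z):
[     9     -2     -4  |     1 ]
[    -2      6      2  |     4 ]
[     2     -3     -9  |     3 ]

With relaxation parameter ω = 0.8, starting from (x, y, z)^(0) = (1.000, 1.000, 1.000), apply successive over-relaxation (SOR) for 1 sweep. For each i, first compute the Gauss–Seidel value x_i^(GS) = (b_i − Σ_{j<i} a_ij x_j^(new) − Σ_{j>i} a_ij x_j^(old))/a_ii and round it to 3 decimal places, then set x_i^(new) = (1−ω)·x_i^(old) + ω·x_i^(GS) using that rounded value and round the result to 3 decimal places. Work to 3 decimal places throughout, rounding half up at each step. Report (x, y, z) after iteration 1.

Iteration 1:
  x: GS value = (1 - (-2)·1.000 - (-4)·1.000) / (9) = 0.778;  x ← (1−ω)·1.000 + ω·0.778 = 0.822
  y: GS value = (4 - (-2)·0.822 - (2)·1.000) / (6) = 0.607;  y ← (1−ω)·1.000 + ω·0.607 = 0.686
  z: GS value = (3 - (2)·0.822 - (-3)·0.686) / (-9) = -0.379;  z ← (1−ω)·1.000 + ω·-0.379 = -0.103

(0.822, 0.686, -0.103)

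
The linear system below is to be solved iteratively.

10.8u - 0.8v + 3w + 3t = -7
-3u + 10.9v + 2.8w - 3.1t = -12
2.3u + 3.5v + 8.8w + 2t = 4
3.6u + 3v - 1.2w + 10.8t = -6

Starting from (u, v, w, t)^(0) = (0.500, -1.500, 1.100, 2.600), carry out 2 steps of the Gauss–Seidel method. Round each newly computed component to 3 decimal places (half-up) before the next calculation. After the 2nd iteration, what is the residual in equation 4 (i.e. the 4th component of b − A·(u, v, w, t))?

Iteration 1:
  u = (-7 - (-0.8)·-1.500 - (3)·1.100 - (3)·2.600) / (10.8) = -1.787
  v = (-12 - (-3)·-1.787 - (2.8)·1.100 - (-3.1)·2.600) / (10.9) = -1.136
  w = (4 - (2.3)·-1.787 - (3.5)·-1.136 - (2)·2.600) / (8.8) = 0.783
  t = (-6 - (3.6)·-1.787 - (3)·-1.136 - (-1.2)·0.783) / (10.8) = 0.443
Iteration 2:
  u = (-7 - (-0.8)·-1.136 - (3)·0.783 - (3)·0.443) / (10.8) = -1.073
  v = (-12 - (-3)·-1.073 - (2.8)·0.783 - (-3.1)·0.443) / (10.9) = -1.471
  w = (4 - (2.3)·-1.073 - (3.5)·-1.471 - (2)·0.443) / (8.8) = 1.219
  t = (-6 - (3.6)·-1.073 - (3)·-1.471 - (-1.2)·1.219) / (10.8) = 0.346
Residual b − A·x = (-1.283, -1.526, 0.197, 0.002)

0.002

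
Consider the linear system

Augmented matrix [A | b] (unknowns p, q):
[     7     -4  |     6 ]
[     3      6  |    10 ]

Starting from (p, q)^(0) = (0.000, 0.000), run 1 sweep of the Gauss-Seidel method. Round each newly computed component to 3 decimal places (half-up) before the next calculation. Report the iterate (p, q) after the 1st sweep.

Iteration 1:
  p = (6 - (-4)·0.000) / (7) = 0.857
  q = (10 - (3)·0.857) / (6) = 1.238

(0.857, 1.238)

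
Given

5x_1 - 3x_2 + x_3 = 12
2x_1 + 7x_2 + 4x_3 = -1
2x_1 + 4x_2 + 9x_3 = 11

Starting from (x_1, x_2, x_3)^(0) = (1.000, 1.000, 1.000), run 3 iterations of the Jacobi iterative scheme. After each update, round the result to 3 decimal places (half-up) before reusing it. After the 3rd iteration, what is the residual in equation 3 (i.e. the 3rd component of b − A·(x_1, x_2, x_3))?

Iteration 1:
  x_1 = (12 - (-3)·1.000 - (1)·1.000) / (5) = 2.800
  x_2 = (-1 - (2)·1.000 - (4)·1.000) / (7) = -1.000
  x_3 = (11 - (2)·1.000 - (4)·1.000) / (9) = 0.556
Iteration 2:
  x_1 = (12 - (-3)·-1.000 - (1)·0.556) / (5) = 1.689
  x_2 = (-1 - (2)·2.800 - (4)·0.556) / (7) = -1.261
  x_3 = (11 - (2)·2.800 - (4)·-1.000) / (9) = 1.044
Iteration 3:
  x_1 = (12 - (-3)·-1.261 - (1)·1.044) / (5) = 1.435
  x_2 = (-1 - (2)·1.689 - (4)·1.044) / (7) = -1.222
  x_3 = (11 - (2)·1.689 - (4)·-1.261) / (9) = 1.407
Residual b − A·x = (-0.248, -0.944, 0.355)

0.355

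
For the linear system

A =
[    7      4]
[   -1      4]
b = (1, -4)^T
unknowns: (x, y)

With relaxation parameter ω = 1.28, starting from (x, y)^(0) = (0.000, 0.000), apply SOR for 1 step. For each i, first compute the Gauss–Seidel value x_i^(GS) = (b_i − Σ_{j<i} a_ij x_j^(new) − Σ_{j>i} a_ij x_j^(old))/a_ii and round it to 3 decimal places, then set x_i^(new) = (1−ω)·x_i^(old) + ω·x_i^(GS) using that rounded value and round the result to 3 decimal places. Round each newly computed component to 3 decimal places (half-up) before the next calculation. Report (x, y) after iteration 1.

(0.183, -1.221)

Iteration 1:
  x: GS value = (1 - (4)·0.000) / (7) = 0.143;  x ← (1−ω)·0.000 + ω·0.143 = 0.183
  y: GS value = (-4 - (-1)·0.183) / (4) = -0.954;  y ← (1−ω)·0.000 + ω·-0.954 = -1.221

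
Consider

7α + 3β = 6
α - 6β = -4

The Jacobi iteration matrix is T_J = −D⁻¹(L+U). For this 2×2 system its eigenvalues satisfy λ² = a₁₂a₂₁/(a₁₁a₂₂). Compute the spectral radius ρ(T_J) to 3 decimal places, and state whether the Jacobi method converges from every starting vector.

0.267

a₁₂a₂₁/(a₁₁a₂₂) = (3)·(1) / ((7)·(-6)) = -0.071429
ρ = √|-0.071429| = √0.071429 = 0.267
ρ < 1, so Jacobi converges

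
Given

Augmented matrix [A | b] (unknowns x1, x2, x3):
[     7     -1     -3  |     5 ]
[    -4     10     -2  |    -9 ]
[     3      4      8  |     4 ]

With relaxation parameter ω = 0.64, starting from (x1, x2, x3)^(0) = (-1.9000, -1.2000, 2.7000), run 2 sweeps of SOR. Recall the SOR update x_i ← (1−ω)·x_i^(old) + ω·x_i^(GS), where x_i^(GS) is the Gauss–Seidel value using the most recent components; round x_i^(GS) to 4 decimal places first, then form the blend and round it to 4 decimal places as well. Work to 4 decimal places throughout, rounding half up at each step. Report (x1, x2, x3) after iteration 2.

(0.9283, -0.3637, 0.7082)

Iteration 1:
  x1: GS value = (5 - (-1)·-1.2000 - (-3)·2.7000) / (7) = 1.7000;  x1 ← (1−ω)·-1.9000 + ω·1.7000 = 0.4040
  x2: GS value = (-9 - (-4)·0.4040 - (-2)·2.7000) / (10) = -0.1984;  x2 ← (1−ω)·-1.2000 + ω·-0.1984 = -0.5590
  x3: GS value = (4 - (3)·0.4040 - (4)·-0.5590) / (8) = 0.6280;  x3 ← (1−ω)·2.7000 + ω·0.6280 = 1.3739
Iteration 2:
  x1: GS value = (5 - (-1)·-0.5590 - (-3)·1.3739) / (7) = 1.2232;  x1 ← (1−ω)·0.4040 + ω·1.2232 = 0.9283
  x2: GS value = (-9 - (-4)·0.9283 - (-2)·1.3739) / (10) = -0.2539;  x2 ← (1−ω)·-0.5590 + ω·-0.2539 = -0.3637
  x3: GS value = (4 - (3)·0.9283 - (4)·-0.3637) / (8) = 0.3337;  x3 ← (1−ω)·1.3739 + ω·0.3337 = 0.7082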